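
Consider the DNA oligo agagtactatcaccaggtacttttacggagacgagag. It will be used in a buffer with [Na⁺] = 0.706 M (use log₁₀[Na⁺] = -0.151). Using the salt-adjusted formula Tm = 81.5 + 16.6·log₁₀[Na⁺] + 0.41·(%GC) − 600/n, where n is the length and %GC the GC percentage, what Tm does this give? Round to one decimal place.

81.6°C

Length n = 37. Counting bases: T=8, G=10, A=12, C=7
G+C = 17, so %GC = 17/37 × 100 = 45.946%
Salt term: 16.6 × (-0.151) = -2.507
GC term: 0.41 × 45.946 = 18.838; length term: −600/37 = −16.216
Tm = 81.5 + (-2.507) + 18.838 − 16.216 = 81.615 → 81.6°C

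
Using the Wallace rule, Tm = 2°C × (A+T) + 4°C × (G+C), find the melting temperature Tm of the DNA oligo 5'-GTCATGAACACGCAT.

Base counts: G=3, C=4, A=5, T=3
A+T = 8, G+C = 7
Tm = 2(8) + 4(7) = 16 + 28 = 44°C

44°C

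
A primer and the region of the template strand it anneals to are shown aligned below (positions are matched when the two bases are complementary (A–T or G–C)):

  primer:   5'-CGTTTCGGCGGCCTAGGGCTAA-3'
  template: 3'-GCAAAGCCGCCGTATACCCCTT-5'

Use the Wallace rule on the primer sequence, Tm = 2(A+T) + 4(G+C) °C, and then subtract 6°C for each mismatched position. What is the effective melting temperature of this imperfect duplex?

Primer base counts: A=3, T=5, G=8, C=6 → A+T=8, G+C=14
Perfect-match Tm = 2(8) + 4(14) = 16 + 56 = 72°C
Mismatches (positions where the bases are not complementary): 4 (at positions 13, 16, 19, 20)
Effective Tm = 72 − 4×6 = 72 − 24 = 48°C

48°C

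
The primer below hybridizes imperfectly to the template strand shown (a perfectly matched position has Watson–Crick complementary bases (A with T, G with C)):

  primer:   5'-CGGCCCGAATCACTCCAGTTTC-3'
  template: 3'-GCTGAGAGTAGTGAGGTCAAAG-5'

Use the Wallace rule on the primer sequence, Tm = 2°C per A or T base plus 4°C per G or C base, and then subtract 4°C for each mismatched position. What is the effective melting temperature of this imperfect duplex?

Primer base counts: A=4, T=5, G=4, C=9 → A+T=9, G+C=13
Perfect-match Tm = 2(9) + 4(13) = 18 + 52 = 70°C
Mismatches (positions where the bases are not complementary): 4 (at positions 3, 5, 7, 8)
Effective Tm = 70 − 4×4 = 70 − 16 = 54°C

54°C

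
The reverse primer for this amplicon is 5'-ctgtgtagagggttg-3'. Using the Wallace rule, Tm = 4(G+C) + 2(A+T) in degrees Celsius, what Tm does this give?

46°C

Counting bases: T=5, G=7, C=1, A=2
A+T = 7, G+C = 8
Tm = 2×7 + 4×8 = 46°C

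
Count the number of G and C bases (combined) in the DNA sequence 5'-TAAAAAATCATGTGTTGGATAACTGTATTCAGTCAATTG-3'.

Base counts: A=14, T=14, G=7, C=4
Total G or C: 7 + 4 = 11

11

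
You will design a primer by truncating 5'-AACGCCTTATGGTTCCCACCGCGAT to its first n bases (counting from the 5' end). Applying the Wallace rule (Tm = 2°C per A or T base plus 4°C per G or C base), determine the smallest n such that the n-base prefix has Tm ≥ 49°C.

First 16 bases: AACGCCTTATGGTTCC → Tm = 48°C (< 49°C)
First 17 bases: AACGCCTTATGGTTCCC → Tm = 52°C (≥ 49°C)
Each additional base adds 2°C (A/T) or 4°C (G/C), so Tm is non-decreasing in n; n = 17 is the first length to reach 49°C.

n = 17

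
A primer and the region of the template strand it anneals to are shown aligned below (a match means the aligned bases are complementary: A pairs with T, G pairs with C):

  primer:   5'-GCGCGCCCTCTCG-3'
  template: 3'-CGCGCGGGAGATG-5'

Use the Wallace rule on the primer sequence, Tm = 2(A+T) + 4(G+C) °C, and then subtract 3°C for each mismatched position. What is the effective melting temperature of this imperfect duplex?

Primer base counts: A=0, T=2, G=4, C=7 → A+T=2, G+C=11
Perfect-match Tm = 2(2) + 4(11) = 4 + 44 = 48°C
Mismatches (positions where the bases are not complementary): 2 (at positions 12, 13)
Effective Tm = 48 − 2×3 = 48 − 6 = 42°C

42°C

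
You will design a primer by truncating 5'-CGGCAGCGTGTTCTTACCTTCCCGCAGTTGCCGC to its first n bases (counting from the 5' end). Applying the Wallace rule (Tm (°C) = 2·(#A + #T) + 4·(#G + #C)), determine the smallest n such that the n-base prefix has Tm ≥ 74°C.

First 22 bases: CGGCAGCGTGTTCTTACCTTCC → Tm = 70°C (< 74°C)
First 23 bases: CGGCAGCGTGTTCTTACCTTCCC → Tm = 74°C (≥ 74°C)
Since every base adds ≥2°C, Tm only increases with n, so the threshold is first crossed at n = 23.

n = 23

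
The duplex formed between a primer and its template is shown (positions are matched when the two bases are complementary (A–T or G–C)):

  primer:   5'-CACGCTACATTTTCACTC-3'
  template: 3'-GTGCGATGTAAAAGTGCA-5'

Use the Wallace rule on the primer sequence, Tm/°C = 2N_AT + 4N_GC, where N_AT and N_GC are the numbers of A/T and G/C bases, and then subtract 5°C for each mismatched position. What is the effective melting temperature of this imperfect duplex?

42°C

Primer base counts: A=4, T=6, G=1, C=7 → A+T=10, G+C=8
Perfect-match Tm = 2(10) + 4(8) = 20 + 32 = 52°C
Mismatches (positions where the bases are not complementary): 2 (at positions 17, 18)
Effective Tm = 52 − 2×5 = 52 − 10 = 42°C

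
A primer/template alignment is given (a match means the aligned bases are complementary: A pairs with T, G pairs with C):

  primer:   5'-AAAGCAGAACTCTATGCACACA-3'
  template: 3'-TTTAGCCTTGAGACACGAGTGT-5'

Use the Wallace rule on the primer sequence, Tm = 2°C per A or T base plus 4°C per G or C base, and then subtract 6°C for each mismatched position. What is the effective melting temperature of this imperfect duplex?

38°C

Primer base counts: A=10, T=3, G=3, C=6 → A+T=13, G+C=9
Perfect-match Tm = 2(13) + 4(9) = 26 + 36 = 62°C
Mismatches (positions where the bases are not complementary): 4 (at positions 4, 6, 14, 18)
Effective Tm = 62 − 4×6 = 62 − 24 = 38°C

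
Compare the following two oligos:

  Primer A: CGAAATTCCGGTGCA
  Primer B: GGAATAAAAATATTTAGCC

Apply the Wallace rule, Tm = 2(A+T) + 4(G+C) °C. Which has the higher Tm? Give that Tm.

Primer B, 48°C

Primer A: A+T=7, G+C=8 → Tm = 2(7)+4(8) = 46°C
Primer B: A+T=14, G+C=5 → Tm = 2(14)+4(5) = 48°C
46°C vs 48°C → primer B is higher.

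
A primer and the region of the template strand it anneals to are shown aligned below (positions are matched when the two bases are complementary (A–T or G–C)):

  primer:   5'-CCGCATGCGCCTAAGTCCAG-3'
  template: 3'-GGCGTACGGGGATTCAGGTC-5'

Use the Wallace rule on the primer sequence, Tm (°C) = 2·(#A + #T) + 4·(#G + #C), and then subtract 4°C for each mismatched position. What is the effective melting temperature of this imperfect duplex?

62°C

Primer base counts: A=4, T=3, G=5, C=8 → A+T=7, G+C=13
Perfect-match Tm = 2(7) + 4(13) = 14 + 52 = 66°C
Mismatches (positions where the bases are not complementary): 1 (at position 9)
Effective Tm = 66 − 1×4 = 66 − 4 = 62°C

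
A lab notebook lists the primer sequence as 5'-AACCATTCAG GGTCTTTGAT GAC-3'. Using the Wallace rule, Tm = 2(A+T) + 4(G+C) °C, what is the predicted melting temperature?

Base counts: G=5, T=7, A=6, C=5
So N_AT = 13 and N_GC = 10.
Tm = 2×13 + 4×10 = 66°C

66°C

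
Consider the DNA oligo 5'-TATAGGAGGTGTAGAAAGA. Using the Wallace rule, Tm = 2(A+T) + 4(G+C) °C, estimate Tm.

Base counts: T=4, G=7, C=0, A=8
AT pairs contribute 12, GC pairs contribute 7.
Tm = 4·7 + 2·12 = 28 + 24 = 52°C

52°C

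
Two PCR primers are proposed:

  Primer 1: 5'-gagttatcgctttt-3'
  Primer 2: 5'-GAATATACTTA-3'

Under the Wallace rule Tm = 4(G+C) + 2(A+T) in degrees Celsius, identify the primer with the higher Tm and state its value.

Primer 1, 38°C

Primer 1: A+T=9, G+C=5 → Tm = 2(9)+4(5) = 38°C
Primer 2: A+T=9, G+C=2 → Tm = 2(9)+4(2) = 26°C
38°C vs 26°C → primer 1 is higher.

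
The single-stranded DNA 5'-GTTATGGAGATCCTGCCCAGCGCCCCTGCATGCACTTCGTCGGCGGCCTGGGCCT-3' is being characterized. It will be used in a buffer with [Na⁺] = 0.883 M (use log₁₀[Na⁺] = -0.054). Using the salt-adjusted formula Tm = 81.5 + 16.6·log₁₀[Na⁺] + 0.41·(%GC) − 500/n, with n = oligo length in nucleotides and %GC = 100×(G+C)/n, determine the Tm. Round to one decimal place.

99.1°C

Length n = 55. T=12, G=17, A=6, C=20
G+C = 37, so %GC = 37/55 × 100 = 67.273%
Salt term: 16.6 × (-0.054) = -0.896
GC term: 0.41 × 67.273 = 27.582; length term: −500/55 = −9.091
Tm = 81.5 + (-0.896) + 27.582 − 9.091 = 99.095 → 99.1°C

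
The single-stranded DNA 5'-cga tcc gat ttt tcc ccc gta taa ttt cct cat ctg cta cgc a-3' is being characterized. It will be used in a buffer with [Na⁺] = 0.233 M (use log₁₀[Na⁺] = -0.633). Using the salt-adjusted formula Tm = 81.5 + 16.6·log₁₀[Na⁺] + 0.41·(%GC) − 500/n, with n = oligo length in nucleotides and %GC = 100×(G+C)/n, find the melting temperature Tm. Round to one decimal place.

78.4°C

Length n = 43. Scanning the sequence gives C=15, A=8, T=15, G=5.
G+C = 20, so %GC = 20/43 × 100 = 46.512%
Salt term: 16.6 × (-0.633) = -10.508
GC term: 0.41 × 46.512 = 19.07; length term: −500/43 = −11.628
Tm = 81.5 + (-10.508) + 19.07 − 11.628 = 78.434 → 78.4°C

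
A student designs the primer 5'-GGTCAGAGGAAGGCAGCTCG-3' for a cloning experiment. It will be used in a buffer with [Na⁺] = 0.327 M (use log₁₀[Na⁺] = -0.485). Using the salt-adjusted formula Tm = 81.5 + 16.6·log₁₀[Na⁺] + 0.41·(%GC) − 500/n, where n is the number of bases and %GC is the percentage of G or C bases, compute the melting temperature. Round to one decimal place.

75.1°C

Length n = 20. T=2, A=5, C=4, G=9
G+C = 13, so %GC = 13/20 × 100 = 65%
Salt term: 16.6 × (-0.485) = -8.051
GC term: 0.41 × 65 = 26.65; length term: −500/20 = −25
Tm = 81.5 + (-8.051) + 26.65 − 25 = 75.099 → 75.1°C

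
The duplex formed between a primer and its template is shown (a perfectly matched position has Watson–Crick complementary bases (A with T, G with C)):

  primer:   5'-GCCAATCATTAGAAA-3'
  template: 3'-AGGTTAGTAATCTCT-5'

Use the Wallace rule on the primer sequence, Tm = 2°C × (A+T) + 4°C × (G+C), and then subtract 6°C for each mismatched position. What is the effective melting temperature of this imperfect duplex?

28°C

Primer base counts: A=7, T=3, G=2, C=3 → A+T=10, G+C=5
Perfect-match Tm = 2(10) + 4(5) = 20 + 20 = 40°C
Mismatches (positions where the bases are not complementary): 2 (at positions 1, 14)
Effective Tm = 40 − 2×6 = 40 − 12 = 28°C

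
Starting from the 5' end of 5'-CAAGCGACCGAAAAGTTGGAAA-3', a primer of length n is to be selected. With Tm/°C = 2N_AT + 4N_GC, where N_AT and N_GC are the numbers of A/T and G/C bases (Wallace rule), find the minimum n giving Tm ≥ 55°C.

First 18 bases: CAAGCGACCGAAAAGTTG → Tm = 54°C (< 55°C)
First 19 bases: CAAGCGACCGAAAAGTTGG → Tm = 58°C (≥ 55°C)
Since every base adds ≥2°C, Tm only increases with n, so the threshold is first crossed at n = 19.

n = 19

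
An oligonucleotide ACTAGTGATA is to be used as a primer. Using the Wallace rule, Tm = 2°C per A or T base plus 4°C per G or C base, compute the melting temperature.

26°C

A=4, T=3, G=2, C=1
So N_AT = 7 and N_GC = 3.
Tm = 2(7) + 4(3) = 14 + 12 = 26°C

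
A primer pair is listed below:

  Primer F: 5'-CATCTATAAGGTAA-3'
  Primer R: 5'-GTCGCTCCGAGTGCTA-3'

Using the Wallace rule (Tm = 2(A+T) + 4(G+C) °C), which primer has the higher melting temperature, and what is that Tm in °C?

Primer R, 52°C

Primer F: A+T=10, G+C=4 → Tm = 2(10)+4(4) = 36°C
Primer R: A+T=6, G+C=10 → Tm = 2(6)+4(10) = 52°C
36°C vs 52°C → primer R is higher.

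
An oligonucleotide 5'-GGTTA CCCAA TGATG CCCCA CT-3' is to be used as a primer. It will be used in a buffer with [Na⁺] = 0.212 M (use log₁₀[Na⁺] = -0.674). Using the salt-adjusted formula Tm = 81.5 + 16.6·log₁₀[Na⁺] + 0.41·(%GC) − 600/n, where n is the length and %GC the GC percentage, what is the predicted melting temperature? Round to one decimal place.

Length n = 22. Base counts: C=8, A=5, T=5, G=4
G+C = 12, so %GC = 12/22 × 100 = 54.545%
Salt term: 16.6 × (-0.674) = -11.188
GC term: 0.41 × 54.545 = 22.363; length term: −600/22 = −27.273
Tm = 81.5 + (-11.188) + 22.363 − 27.273 = 65.402 → 65.4°C

65.4°C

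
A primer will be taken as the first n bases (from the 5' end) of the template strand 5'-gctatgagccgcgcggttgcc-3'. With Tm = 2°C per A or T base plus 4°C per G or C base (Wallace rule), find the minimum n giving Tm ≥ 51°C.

First 14 bases: GCTATGAGCCGCGC → Tm = 48°C (< 51°C)
First 15 bases: GCTATGAGCCGCGCG → Tm = 52°C (≥ 51°C)
Since every base adds ≥2°C, Tm only increases with n, so the threshold is first crossed at n = 15.

n = 15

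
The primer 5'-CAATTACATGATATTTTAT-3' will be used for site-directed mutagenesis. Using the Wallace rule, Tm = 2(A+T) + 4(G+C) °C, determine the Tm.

44°C

Base counts: G=1, A=7, C=2, T=9
A+T = 16, G+C = 3
Tm = 4·3 + 2·16 = 12 + 32 = 44°C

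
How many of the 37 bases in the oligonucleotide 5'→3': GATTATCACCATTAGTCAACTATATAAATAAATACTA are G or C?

C=6, T=12, G=2, A=17
G+C = 2 + 6 = 8

8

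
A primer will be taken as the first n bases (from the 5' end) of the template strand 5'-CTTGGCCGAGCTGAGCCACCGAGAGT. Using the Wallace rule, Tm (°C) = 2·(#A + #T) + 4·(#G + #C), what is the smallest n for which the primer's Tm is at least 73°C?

First 21 bases: CTTGGCCGAGCTGAGCCACCG → Tm = 72°C (< 73°C)
First 22 bases: CTTGGCCGAGCTGAGCCACCGA → Tm = 74°C (≥ 73°C)
Each additional base adds 2°C (A/T) or 4°C (G/C), so Tm is non-decreasing in n; n = 22 is the first length to reach 73°C.

n = 22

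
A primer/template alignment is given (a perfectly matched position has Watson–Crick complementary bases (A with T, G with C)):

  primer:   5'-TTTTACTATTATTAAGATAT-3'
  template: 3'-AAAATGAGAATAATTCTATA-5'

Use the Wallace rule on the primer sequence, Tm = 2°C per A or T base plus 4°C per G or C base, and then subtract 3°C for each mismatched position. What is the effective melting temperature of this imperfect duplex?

41°C

Primer base counts: A=7, T=11, G=1, C=1 → A+T=18, G+C=2
Perfect-match Tm = 2(18) + 4(2) = 36 + 8 = 44°C
Mismatches (positions where the bases are not complementary): 1 (at position 8)
Effective Tm = 44 − 1×3 = 44 − 3 = 41°C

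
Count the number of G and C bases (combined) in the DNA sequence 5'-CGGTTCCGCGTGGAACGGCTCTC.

16

Scanning the sequence gives C=8, A=2, G=8, T=5.
Total G or C: 8 + 8 = 16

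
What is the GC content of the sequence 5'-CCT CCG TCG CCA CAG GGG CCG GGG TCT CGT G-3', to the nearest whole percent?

C=12, G=12, A=2, T=5
G+C = 12 + 12 = 24 out of 31 bases
%GC = 24/31 × 100 = 77.42% ≈ 77%

77%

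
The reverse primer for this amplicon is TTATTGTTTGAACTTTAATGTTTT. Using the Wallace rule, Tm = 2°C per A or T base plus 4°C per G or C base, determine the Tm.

Scanning the sequence gives C=1, G=3, T=15, A=5.
A+T = 20, G+C = 4
Tm = 2×20 + 4×4 = 56°C

56°C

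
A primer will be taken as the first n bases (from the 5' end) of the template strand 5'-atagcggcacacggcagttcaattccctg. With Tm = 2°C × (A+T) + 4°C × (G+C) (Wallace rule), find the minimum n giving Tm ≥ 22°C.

First 6 bases: ATAGCG → Tm = 18°C (< 22°C)
First 7 bases: ATAGCGG → Tm = 22°C (≥ 22°C)
Each additional base adds 2°C (A/T) or 4°C (G/C), so Tm is non-decreasing in n; n = 7 is the first length to reach 22°C.

n = 7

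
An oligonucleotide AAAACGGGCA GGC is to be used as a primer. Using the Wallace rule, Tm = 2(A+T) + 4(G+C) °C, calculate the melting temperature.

42°C

Counting bases: A=5, T=0, C=3, G=5
So N_AT = 5 and N_GC = 8.
Tm = 2(5) + 4(8) = 10 + 32 = 42°C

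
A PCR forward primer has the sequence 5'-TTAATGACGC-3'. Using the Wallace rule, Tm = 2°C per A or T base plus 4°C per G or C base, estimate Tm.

Counting bases: A=3, T=3, G=2, C=2
AT pairs contribute 6, GC pairs contribute 4.
Tm = 2(6) + 4(4) = 12 + 16 = 28°C

28°C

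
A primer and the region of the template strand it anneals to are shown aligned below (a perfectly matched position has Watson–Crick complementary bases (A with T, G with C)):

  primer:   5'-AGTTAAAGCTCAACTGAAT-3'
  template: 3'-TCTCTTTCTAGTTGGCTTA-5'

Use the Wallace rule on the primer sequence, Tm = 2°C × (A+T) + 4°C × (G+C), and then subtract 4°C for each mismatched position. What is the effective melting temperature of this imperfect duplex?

Primer base counts: A=8, T=5, G=3, C=3 → A+T=13, G+C=6
Perfect-match Tm = 2(13) + 4(6) = 26 + 24 = 50°C
Mismatches (positions where the bases are not complementary): 4 (at positions 3, 4, 9, 15)
Effective Tm = 50 − 4×4 = 50 − 16 = 34°C

34°C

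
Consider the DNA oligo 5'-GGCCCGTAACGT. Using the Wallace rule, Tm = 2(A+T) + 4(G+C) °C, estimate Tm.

40°C

C=4, A=2, T=2, G=4
So N_AT = 4 and N_GC = 8.
Tm = 4·8 + 2·4 = 32 + 8 = 40°C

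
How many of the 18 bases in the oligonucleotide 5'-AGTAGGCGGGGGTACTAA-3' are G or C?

Counting bases: T=3, C=2, G=8, A=5
G+C = 8 + 2 = 10

10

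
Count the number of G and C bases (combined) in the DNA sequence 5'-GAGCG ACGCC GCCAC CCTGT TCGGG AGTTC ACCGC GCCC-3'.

29

Scanning the sequence gives G=12, T=5, C=17, A=5.
Total G or C: 12 + 17 = 29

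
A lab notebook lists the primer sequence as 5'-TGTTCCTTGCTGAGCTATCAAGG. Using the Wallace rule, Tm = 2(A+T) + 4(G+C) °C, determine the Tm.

68°C

Counting bases: T=8, C=5, A=4, G=6
So N_AT = 12 and N_GC = 11.
Tm = 2×12 + 4×11 = 68°C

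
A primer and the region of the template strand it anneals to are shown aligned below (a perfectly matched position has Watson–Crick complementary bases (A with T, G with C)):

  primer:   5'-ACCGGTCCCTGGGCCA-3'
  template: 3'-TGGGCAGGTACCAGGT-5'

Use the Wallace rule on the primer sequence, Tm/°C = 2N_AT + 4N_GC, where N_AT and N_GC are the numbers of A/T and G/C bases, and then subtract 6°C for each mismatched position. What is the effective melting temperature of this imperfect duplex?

Primer base counts: A=2, T=2, G=5, C=7 → A+T=4, G+C=12
Perfect-match Tm = 2(4) + 4(12) = 8 + 48 = 56°C
Mismatches (positions where the bases are not complementary): 3 (at positions 4, 9, 13)
Effective Tm = 56 − 3×6 = 56 − 18 = 38°C

38°C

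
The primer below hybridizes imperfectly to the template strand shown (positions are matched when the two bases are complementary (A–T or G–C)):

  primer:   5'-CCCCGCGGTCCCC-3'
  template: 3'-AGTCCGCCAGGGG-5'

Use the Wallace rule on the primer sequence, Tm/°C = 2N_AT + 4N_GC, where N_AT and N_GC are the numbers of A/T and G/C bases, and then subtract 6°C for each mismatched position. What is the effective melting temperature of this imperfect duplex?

32°C

Primer base counts: A=0, T=1, G=3, C=9 → A+T=1, G+C=12
Perfect-match Tm = 2(1) + 4(12) = 2 + 48 = 50°C
Mismatches (positions where the bases are not complementary): 3 (at positions 1, 3, 4)
Effective Tm = 50 − 3×6 = 50 − 18 = 32°C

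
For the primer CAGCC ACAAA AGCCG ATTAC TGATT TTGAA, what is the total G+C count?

12

Base counts: T=7, C=7, A=11, G=5
G+C = 5 + 7 = 12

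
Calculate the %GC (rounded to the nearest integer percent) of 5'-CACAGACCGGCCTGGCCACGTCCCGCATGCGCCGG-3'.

Base counts: C=16, A=5, T=3, G=11
G+C = 11 + 16 = 27 out of 35 bases
%GC = 27/35 × 100 = 77.14% ≈ 77%

77%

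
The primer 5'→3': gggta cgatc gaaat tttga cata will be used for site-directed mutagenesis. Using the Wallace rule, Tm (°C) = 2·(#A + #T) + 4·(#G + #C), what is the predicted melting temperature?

Scanning the sequence gives A=8, G=6, T=7, C=3.
AT pairs contribute 15, GC pairs contribute 9.
Tm = 2(15) + 4(9) = 30 + 36 = 66°C

66°C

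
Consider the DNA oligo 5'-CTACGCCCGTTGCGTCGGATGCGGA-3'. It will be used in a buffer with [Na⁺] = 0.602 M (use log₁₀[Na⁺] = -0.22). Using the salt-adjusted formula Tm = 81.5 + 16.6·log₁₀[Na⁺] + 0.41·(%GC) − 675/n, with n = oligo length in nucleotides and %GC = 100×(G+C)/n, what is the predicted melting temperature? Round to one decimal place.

Length n = 25. Base counts: A=3, C=8, T=5, G=9
G+C = 17, so %GC = 17/25 × 100 = 68%
Salt term: 16.6 × (-0.22) = -3.652
GC term: 0.41 × 68 = 27.88; length term: −675/25 = −27
Tm = 81.5 + (-3.652) + 27.88 − 27 = 78.728 → 78.7°C

78.7°C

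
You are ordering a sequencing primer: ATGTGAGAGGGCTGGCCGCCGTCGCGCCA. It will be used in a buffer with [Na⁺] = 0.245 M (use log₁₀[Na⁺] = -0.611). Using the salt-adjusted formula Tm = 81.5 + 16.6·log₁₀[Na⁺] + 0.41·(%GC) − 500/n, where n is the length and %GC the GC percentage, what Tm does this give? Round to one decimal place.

83.8°C

Length n = 29. Scanning the sequence gives C=9, A=4, T=4, G=12.
G+C = 21, so %GC = 21/29 × 100 = 72.414%
Salt term: 16.6 × (-0.611) = -10.143
GC term: 0.41 × 72.414 = 29.69; length term: −500/29 = −17.241
Tm = 81.5 + (-10.143) + 29.69 − 17.241 = 83.806 → 83.8°C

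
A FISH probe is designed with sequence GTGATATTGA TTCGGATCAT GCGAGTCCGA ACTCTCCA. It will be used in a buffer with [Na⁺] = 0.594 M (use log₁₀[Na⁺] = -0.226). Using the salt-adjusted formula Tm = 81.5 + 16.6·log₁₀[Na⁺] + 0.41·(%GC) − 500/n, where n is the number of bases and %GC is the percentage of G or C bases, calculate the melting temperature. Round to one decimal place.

Length n = 38. Counting bases: G=9, A=9, C=9, T=11
G+C = 18, so %GC = 18/38 × 100 = 47.368%
Salt term: 16.6 × (-0.226) = -3.752
GC term: 0.41 × 47.368 = 19.421; length term: −500/38 = −13.158
Tm = 81.5 + (-3.752) + 19.421 − 13.158 = 84.011 → 84.0°C

84.0°C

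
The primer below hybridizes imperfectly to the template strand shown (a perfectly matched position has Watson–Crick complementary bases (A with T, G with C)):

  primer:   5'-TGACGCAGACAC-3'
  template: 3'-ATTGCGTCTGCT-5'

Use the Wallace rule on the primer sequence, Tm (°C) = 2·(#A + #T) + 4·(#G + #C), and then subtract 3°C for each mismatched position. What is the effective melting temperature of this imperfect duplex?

29°C

Primer base counts: A=4, T=1, G=3, C=4 → A+T=5, G+C=7
Perfect-match Tm = 2(5) + 4(7) = 10 + 28 = 38°C
Mismatches (positions where the bases are not complementary): 3 (at positions 2, 11, 12)
Effective Tm = 38 − 3×3 = 38 − 9 = 29°C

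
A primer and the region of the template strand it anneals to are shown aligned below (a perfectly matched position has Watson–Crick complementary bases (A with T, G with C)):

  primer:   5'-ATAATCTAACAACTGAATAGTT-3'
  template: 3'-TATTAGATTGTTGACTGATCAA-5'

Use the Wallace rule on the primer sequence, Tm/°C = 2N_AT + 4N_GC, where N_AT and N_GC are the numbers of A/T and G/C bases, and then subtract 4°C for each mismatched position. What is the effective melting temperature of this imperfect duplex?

50°C

Primer base counts: A=10, T=7, G=2, C=3 → A+T=17, G+C=5
Perfect-match Tm = 2(17) + 4(5) = 34 + 20 = 54°C
Mismatches (positions where the bases are not complementary): 1 (at position 17)
Effective Tm = 54 − 1×4 = 54 − 4 = 50°C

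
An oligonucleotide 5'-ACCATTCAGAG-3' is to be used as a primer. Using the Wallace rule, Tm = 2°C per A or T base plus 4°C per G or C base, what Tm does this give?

Scanning the sequence gives T=2, A=4, C=3, G=2.
A+T = 6, G+C = 5
Tm = 4·5 + 2·6 = 20 + 12 = 32°C

32°C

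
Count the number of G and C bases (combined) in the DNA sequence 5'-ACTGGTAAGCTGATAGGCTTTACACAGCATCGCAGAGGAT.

19

C=8, G=11, T=9, A=12
Total G or C: 11 + 8 = 19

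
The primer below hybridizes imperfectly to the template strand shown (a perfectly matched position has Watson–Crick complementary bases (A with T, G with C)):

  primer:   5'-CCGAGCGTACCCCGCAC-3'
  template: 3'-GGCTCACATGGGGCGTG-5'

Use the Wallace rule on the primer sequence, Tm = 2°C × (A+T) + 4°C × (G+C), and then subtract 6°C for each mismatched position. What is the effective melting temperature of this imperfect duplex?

54°C

Primer base counts: A=3, T=1, G=4, C=9 → A+T=4, G+C=13
Perfect-match Tm = 2(4) + 4(13) = 8 + 52 = 60°C
Mismatches (positions where the bases are not complementary): 1 (at position 6)
Effective Tm = 60 − 1×6 = 60 − 6 = 54°C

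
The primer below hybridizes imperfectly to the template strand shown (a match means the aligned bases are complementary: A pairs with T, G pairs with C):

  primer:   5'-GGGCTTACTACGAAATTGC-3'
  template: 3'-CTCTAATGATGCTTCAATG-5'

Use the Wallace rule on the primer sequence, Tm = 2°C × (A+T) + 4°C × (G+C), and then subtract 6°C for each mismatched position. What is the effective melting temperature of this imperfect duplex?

Primer base counts: A=5, T=5, G=5, C=4 → A+T=10, G+C=9
Perfect-match Tm = 2(10) + 4(9) = 20 + 36 = 56°C
Mismatches (positions where the bases are not complementary): 4 (at positions 2, 4, 15, 18)
Effective Tm = 56 − 4×6 = 56 − 24 = 32°C

32°C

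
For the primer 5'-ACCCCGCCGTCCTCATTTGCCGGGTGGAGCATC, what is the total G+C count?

22

T=7, G=9, A=4, C=13
G+C = 9 + 13 = 22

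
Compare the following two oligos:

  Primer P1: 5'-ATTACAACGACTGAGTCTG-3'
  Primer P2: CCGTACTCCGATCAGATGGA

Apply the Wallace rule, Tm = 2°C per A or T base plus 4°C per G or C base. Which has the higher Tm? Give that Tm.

Primer P1: A+T=11, G+C=8 → Tm = 2(11)+4(8) = 54°C
Primer P2: A+T=9, G+C=11 → Tm = 2(9)+4(11) = 62°C
54°C vs 62°C → primer P2 is higher.

Primer P2, 62°C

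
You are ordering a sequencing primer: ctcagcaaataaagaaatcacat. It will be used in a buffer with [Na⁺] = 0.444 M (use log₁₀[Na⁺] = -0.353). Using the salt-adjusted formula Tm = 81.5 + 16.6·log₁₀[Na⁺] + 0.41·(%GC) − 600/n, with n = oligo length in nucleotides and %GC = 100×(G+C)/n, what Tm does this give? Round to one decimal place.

Length n = 23. A=12, G=2, C=5, T=4
G+C = 7, so %GC = 7/23 × 100 = 30.435%
Salt term: 16.6 × (-0.353) = -5.86
GC term: 0.41 × 30.435 = 12.478; length term: −600/23 = −26.087
Tm = 81.5 + (-5.86) + 12.478 − 26.087 = 62.031 → 62.0°C

62.0°C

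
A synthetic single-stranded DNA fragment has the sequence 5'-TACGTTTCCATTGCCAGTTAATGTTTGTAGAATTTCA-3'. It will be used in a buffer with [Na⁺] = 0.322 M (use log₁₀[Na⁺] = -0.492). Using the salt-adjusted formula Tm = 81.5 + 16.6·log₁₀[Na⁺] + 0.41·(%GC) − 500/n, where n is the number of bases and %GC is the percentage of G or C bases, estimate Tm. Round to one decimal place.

73.1°C

Length n = 37. Scanning the sequence gives C=6, G=6, T=16, A=9.
G+C = 12, so %GC = 12/37 × 100 = 32.432%
Salt term: 16.6 × (-0.492) = -8.167
GC term: 0.41 × 32.432 = 13.297; length term: −500/37 = −13.514
Tm = 81.5 + (-8.167) + 13.297 − 13.514 = 73.116 → 73.1°C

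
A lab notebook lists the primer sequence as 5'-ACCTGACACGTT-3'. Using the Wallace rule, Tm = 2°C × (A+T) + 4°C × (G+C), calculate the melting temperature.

36°C

Counting bases: C=4, T=3, A=3, G=2
AT pairs contribute 6, GC pairs contribute 6.
Tm = 2×6 + 4×6 = 36°C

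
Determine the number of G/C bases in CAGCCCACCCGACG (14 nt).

11

A=3, C=8, T=0, G=3
G+C = 3 + 8 = 11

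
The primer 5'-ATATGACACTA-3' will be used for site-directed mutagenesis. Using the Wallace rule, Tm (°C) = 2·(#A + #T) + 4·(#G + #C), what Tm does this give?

28°C

Base counts: G=1, A=5, T=3, C=2
A+T = 8, G+C = 3
Tm = 2×8 + 4×3 = 28°C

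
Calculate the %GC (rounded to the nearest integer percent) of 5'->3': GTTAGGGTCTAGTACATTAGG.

Counting bases: A=5, G=7, T=7, C=2
G+C = 7 + 2 = 9 out of 21 bases
%GC = 9/21 × 100 = 42.86% ≈ 43%

43%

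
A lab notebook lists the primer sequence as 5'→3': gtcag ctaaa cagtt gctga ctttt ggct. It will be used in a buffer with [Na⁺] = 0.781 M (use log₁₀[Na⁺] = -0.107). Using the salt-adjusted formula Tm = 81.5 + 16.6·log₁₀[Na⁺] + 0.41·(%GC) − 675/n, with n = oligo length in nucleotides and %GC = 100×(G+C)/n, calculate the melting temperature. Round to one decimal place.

74.8°C

Length n = 29. Counting bases: C=6, T=10, A=6, G=7
G+C = 13, so %GC = 13/29 × 100 = 44.828%
Salt term: 16.6 × (-0.107) = -1.776
GC term: 0.41 × 44.828 = 18.379; length term: −675/29 = −23.276
Tm = 81.5 + (-1.776) + 18.379 − 23.276 = 74.827 → 74.8°C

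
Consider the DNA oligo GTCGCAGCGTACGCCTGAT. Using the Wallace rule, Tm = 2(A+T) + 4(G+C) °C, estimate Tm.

62°C

Base counts: T=4, G=6, C=6, A=3
AT pairs contribute 7, GC pairs contribute 12.
Tm = 2(7) + 4(12) = 14 + 48 = 62°C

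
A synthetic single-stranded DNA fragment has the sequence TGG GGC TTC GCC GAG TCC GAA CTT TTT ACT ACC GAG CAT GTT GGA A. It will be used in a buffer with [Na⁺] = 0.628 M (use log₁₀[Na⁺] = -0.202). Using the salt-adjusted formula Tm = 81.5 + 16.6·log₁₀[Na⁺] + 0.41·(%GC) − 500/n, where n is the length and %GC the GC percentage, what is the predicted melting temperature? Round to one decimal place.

Length n = 46. Counting bases: C=11, T=13, A=9, G=13
G+C = 24, so %GC = 24/46 × 100 = 52.174%
Salt term: 16.6 × (-0.202) = -3.353
GC term: 0.41 × 52.174 = 21.391; length term: −500/46 = −10.87
Tm = 81.5 + (-3.353) + 21.391 − 10.87 = 88.668 → 88.7°C

88.7°C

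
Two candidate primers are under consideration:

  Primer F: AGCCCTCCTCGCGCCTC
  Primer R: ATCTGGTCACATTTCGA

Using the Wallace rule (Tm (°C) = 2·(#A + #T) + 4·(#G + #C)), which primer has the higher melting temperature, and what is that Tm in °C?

Primer F, 60°C

Primer F: A+T=4, G+C=13 → Tm = 2(4)+4(13) = 60°C
Primer R: A+T=10, G+C=7 → Tm = 2(10)+4(7) = 48°C
60°C vs 48°C → primer F is higher.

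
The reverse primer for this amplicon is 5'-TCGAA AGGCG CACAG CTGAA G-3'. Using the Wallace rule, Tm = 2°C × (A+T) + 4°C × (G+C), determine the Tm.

66°C

Counting bases: G=7, C=5, T=2, A=7
A+T = 9, G+C = 12
Tm = 2×9 + 4×12 = 66°C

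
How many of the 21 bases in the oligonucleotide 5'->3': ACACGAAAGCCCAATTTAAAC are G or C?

8

Scanning the sequence gives A=10, T=3, G=2, C=6.
G+C = 2 + 6 = 8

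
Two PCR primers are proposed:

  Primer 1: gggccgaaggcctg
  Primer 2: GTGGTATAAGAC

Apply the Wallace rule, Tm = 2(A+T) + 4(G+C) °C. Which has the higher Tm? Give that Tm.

Primer 1: A+T=3, G+C=11 → Tm = 2(3)+4(11) = 50°C
Primer 2: A+T=7, G+C=5 → Tm = 2(7)+4(5) = 34°C
50°C vs 34°C → primer 1 is higher.

Primer 1, 50°C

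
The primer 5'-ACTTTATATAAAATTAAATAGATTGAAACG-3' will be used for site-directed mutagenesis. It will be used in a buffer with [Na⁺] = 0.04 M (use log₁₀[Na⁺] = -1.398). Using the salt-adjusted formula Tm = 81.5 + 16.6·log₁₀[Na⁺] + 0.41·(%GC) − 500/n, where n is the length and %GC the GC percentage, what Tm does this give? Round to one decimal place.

48.5°C

Length n = 30. Counting bases: C=2, T=10, G=3, A=15
G+C = 5, so %GC = 5/30 × 100 = 16.667%
Salt term: 16.6 × (-1.398) = -23.207
GC term: 0.41 × 16.667 = 6.833; length term: −500/30 = −16.667
Tm = 81.5 + (-23.207) + 6.833 − 16.667 = 48.459 → 48.5°C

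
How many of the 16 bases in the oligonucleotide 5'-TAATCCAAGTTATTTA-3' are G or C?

3

Base counts: T=7, C=2, G=1, A=6
Total G or C: 1 + 2 = 3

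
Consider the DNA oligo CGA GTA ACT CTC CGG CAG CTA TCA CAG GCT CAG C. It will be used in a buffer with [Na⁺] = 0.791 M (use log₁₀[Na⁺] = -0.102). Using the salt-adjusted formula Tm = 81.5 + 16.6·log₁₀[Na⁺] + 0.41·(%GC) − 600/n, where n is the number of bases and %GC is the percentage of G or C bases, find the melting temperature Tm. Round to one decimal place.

86.3°C

Length n = 34. Scanning the sequence gives C=12, G=8, A=8, T=6.
G+C = 20, so %GC = 20/34 × 100 = 58.824%
Salt term: 16.6 × (-0.102) = -1.693
GC term: 0.41 × 58.824 = 24.118; length term: −600/34 = −17.647
Tm = 81.5 + (-1.693) + 24.118 − 17.647 = 86.278 → 86.3°C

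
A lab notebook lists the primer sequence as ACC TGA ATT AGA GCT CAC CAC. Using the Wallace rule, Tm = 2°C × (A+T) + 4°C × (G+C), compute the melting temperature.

T=4, A=7, G=3, C=7
AT pairs contribute 11, GC pairs contribute 10.
Tm = 2×11 + 4×10 = 62°C

62°C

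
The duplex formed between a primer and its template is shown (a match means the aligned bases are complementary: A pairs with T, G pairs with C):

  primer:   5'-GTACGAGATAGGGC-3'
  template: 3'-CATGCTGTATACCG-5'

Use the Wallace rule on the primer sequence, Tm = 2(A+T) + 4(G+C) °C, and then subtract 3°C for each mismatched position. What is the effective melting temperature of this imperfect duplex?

38°C

Primer base counts: A=4, T=2, G=6, C=2 → A+T=6, G+C=8
Perfect-match Tm = 2(6) + 4(8) = 12 + 32 = 44°C
Mismatches (positions where the bases are not complementary): 2 (at positions 7, 11)
Effective Tm = 44 − 2×3 = 44 − 6 = 38°C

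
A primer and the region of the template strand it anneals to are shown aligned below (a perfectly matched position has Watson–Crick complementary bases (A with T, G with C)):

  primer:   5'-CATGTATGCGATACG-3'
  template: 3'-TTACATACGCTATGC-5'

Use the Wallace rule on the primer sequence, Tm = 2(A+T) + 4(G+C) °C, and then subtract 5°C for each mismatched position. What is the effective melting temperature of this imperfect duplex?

Primer base counts: A=4, T=4, G=4, C=3 → A+T=8, G+C=7
Perfect-match Tm = 2(8) + 4(7) = 16 + 28 = 44°C
Mismatches (positions where the bases are not complementary): 1 (at position 1)
Effective Tm = 44 − 1×5 = 44 − 5 = 39°C

39°C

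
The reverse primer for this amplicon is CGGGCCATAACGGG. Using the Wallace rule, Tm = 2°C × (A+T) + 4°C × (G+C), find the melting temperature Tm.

48°C

Base counts: A=3, G=6, C=4, T=1
So N_AT = 4 and N_GC = 10.
Tm = 4·10 + 2·4 = 40 + 8 = 48°C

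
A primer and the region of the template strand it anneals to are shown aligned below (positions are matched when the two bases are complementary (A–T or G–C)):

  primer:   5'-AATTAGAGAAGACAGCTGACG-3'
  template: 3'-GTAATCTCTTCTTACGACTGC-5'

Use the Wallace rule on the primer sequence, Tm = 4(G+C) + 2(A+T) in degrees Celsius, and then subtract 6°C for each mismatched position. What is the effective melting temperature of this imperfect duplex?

42°C

Primer base counts: A=9, T=3, G=6, C=3 → A+T=12, G+C=9
Perfect-match Tm = 2(12) + 4(9) = 24 + 36 = 60°C
Mismatches (positions where the bases are not complementary): 3 (at positions 1, 13, 14)
Effective Tm = 60 − 3×6 = 60 − 18 = 42°C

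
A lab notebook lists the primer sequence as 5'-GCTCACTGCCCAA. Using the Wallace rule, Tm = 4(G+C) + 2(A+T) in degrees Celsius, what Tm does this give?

42°C

T=2, A=3, G=2, C=6
So N_AT = 5 and N_GC = 8.
Tm = 2×5 + 4×8 = 42°C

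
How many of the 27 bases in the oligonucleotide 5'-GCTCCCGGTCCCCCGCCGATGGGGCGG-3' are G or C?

23

Counting bases: C=12, A=1, G=11, T=3
G+C = 11 + 12 = 23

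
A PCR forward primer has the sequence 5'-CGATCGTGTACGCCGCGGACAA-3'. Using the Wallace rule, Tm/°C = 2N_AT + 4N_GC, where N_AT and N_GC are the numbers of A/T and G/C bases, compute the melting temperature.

72°C

T=3, C=7, A=5, G=7
AT pairs contribute 8, GC pairs contribute 14.
Tm = 2(8) + 4(14) = 16 + 56 = 72°C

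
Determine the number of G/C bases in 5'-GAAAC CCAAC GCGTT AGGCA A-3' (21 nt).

Scanning the sequence gives G=5, A=8, T=2, C=6.
G+C = 5 + 6 = 11

11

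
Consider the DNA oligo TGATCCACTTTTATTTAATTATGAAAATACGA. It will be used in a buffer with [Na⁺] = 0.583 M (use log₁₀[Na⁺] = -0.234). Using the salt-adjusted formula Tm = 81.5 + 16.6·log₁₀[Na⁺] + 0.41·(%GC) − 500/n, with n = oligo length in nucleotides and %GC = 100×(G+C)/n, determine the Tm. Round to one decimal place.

71.0°C

Length n = 32. Base counts: A=12, T=13, C=4, G=3
G+C = 7, so %GC = 7/32 × 100 = 21.875%
Salt term: 16.6 × (-0.234) = -3.884
GC term: 0.41 × 21.875 = 8.969; length term: −500/32 = −15.625
Tm = 81.5 + (-3.884) + 8.969 − 15.625 = 70.96 → 71.0°C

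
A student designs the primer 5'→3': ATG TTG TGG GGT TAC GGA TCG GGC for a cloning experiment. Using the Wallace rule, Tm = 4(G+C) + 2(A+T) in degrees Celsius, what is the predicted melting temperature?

76°C

Counting bases: G=11, A=3, T=7, C=3
AT pairs contribute 10, GC pairs contribute 14.
Tm = 4·14 + 2·10 = 56 + 20 = 76°C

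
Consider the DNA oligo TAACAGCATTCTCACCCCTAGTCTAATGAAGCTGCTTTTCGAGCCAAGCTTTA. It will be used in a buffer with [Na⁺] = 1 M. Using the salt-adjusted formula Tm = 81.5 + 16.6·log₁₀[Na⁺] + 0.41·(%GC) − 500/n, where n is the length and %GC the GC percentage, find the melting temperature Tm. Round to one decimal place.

89.9°C

Length n = 53. T=16, C=15, A=14, G=8
G+C = 23, so %GC = 23/53 × 100 = 43.396%
Salt term: 16.6 × (0) = 0
GC term: 0.41 × 43.396 = 17.792; length term: −500/53 = −9.434
Tm = 81.5 + (0) + 17.792 − 9.434 = 89.858 → 89.9°C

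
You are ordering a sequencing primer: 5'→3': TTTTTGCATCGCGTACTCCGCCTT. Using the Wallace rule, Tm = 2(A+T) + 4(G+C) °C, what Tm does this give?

A=2, C=8, G=4, T=10
AT pairs contribute 12, GC pairs contribute 12.
Tm = 2×12 + 4×12 = 72°C

72°C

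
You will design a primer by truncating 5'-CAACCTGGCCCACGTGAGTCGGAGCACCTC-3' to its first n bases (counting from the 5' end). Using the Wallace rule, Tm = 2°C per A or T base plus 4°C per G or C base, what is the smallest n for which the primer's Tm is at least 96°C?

First 28 bases: CAACCTGGCCCACGTGAGTCGGAGCACC → Tm = 94°C (< 96°C)
First 29 bases: CAACCTGGCCCACGTGAGTCGGAGCACCT → Tm = 96°C (≥ 96°C)
Since every base adds ≥2°C, Tm only increases with n, so the threshold is first crossed at n = 29.

n = 29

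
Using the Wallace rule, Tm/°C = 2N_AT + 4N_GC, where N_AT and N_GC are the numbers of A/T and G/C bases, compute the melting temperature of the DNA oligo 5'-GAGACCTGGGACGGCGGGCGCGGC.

Scanning the sequence gives A=3, G=13, C=7, T=1.
So N_AT = 4 and N_GC = 20.
Tm = 2×4 + 4×20 = 88°C

88°C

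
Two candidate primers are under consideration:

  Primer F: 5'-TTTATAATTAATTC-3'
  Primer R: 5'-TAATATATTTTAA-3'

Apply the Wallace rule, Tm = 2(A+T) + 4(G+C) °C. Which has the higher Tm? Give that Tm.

Primer F: A+T=13, G+C=1 → Tm = 2(13)+4(1) = 30°C
Primer R: A+T=13, G+C=0 → Tm = 2(13)+4(0) = 26°C
30°C vs 26°C → primer F is higher.

Primer F, 30°C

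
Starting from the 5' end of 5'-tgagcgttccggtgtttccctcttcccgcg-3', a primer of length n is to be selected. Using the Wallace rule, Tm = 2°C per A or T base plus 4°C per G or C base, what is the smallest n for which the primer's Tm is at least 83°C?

n = 27

First 26 bases: TGAGCGTTCCGGTGTTTCCCTCTTCC → Tm = 82°C (< 83°C)
First 27 bases: TGAGCGTTCCGGTGTTTCCCTCTTCCC → Tm = 86°C (≥ 83°C)
Each additional base adds 2°C (A/T) or 4°C (G/C), so Tm is non-decreasing in n; n = 27 is the first length to reach 83°C.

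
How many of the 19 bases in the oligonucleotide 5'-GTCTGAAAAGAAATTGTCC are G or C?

A=7, G=4, T=5, C=3
G+C = 4 + 3 = 7

7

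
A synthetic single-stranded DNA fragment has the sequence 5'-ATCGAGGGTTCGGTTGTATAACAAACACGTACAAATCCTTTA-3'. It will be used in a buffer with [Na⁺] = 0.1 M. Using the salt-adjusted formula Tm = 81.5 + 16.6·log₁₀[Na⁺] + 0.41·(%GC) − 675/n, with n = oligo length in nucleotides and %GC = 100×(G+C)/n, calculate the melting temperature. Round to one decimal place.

Length n = 42. Scanning the sequence gives T=12, C=8, G=8, A=14.
G+C = 16, so %GC = 16/42 × 100 = 38.095%
Salt term: 16.6 × (-1) = -16.6
GC term: 0.41 × 38.095 = 15.619; length term: −675/42 = −16.071
Tm = 81.5 + (-16.6) + 15.619 − 16.071 = 64.448 → 64.4°C

64.4°C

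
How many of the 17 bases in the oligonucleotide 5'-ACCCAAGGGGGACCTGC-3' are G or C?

12

A=4, G=6, T=1, C=6
Total G or C: 6 + 6 = 12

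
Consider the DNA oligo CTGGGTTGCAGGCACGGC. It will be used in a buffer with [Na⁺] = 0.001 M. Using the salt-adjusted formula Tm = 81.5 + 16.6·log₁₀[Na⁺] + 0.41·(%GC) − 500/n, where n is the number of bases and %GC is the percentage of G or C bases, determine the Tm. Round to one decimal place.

33.5°C

Length n = 18. Scanning the sequence gives C=5, G=8, A=2, T=3.
G+C = 13, so %GC = 13/18 × 100 = 72.222%
Salt term: 16.6 × (-3) = -49.8
GC term: 0.41 × 72.222 = 29.611; length term: −500/18 = −27.778
Tm = 81.5 + (-49.8) + 29.611 − 27.778 = 33.533 → 33.5°C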